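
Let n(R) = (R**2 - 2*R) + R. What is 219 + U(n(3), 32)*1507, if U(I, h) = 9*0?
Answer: 219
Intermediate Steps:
n(R) = R**2 - R
U(I, h) = 0
219 + U(n(3), 32)*1507 = 219 + 0*1507 = 219 + 0 = 219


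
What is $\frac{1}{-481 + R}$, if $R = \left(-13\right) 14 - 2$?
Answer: $- \frac{1}{665} \approx -0.0015038$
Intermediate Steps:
$R = -184$ ($R = -182 - 2 = -184$)
$\frac{1}{-481 + R} = \frac{1}{-481 - 184} = \frac{1}{-665} = - \frac{1}{665}$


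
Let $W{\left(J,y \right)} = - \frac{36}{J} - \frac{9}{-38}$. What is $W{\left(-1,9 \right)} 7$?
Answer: $\frac{9639}{38} \approx 253.66$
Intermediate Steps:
$W{\left(J,y \right)} = \frac{9}{38} - \frac{36}{J}$ ($W{\left(J,y \right)} = - \frac{36}{J} - - \frac{9}{38} = - \frac{36}{J} + \frac{9}{38} = \frac{9}{38} - \frac{36}{J}$)
$W{\left(-1,9 \right)} 7 = \left(\frac{9}{38} - \frac{36}{-1}\right) 7 = \left(\frac{9}{38} - -36\right) 7 = \left(\frac{9}{38} + 36\right) 7 = \frac{1377}{38} \cdot 7 = \frac{9639}{38}$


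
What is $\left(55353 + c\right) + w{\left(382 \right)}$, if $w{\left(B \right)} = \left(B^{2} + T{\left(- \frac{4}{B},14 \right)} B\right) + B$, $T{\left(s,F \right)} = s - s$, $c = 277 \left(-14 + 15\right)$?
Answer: $201936$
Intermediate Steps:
$c = 277$ ($c = 277 \cdot 1 = 277$)
$T{\left(s,F \right)} = 0$
$w{\left(B \right)} = B + B^{2}$ ($w{\left(B \right)} = \left(B^{2} + 0 B\right) + B = \left(B^{2} + 0\right) + B = B^{2} + B = B + B^{2}$)
$\left(55353 + c\right) + w{\left(382 \right)} = \left(55353 + 277\right) + 382 \left(1 + 382\right) = 55630 + 382 \cdot 383 = 55630 + 146306 = 201936$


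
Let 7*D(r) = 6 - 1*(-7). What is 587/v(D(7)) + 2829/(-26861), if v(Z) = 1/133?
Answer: 2097062302/26861 ≈ 78071.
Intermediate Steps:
D(r) = 13/7 (D(r) = (6 - 1*(-7))/7 = (6 + 7)/7 = (⅐)*13 = 13/7)
v(Z) = 1/133
587/v(D(7)) + 2829/(-26861) = 587/(1/133) + 2829/(-26861) = 587*133 + 2829*(-1/26861) = 78071 - 2829/26861 = 2097062302/26861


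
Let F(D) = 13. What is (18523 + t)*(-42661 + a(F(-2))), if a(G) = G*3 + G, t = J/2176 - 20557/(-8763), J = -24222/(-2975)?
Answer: -1066147118066641297/1350670400 ≈ -7.8935e+8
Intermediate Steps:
J = 24222/2975 (J = -24222*(-1/2975) = 24222/2975 ≈ 8.1418)
t = 66645026293/28364078400 (t = (24222/2975)/2176 - 20557/(-8763) = (24222/2975)*(1/2176) - 20557*(-1/8763) = 12111/3236800 + 20557/8763 = 66645026293/28364078400 ≈ 2.3496)
a(G) = 4*G (a(G) = 3*G + G = 4*G)
(18523 + t)*(-42661 + a(F(-2))) = (18523 + 66645026293/28364078400)*(-42661 + 4*13) = 525454469229493*(-42661 + 52)/28364078400 = (525454469229493/28364078400)*(-42609) = -1066147118066641297/1350670400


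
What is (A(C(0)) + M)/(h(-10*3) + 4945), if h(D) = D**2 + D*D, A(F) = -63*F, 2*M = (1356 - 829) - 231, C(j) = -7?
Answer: 31/355 ≈ 0.087324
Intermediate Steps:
M = 148 (M = ((1356 - 829) - 231)/2 = (527 - 231)/2 = (1/2)*296 = 148)
h(D) = 2*D**2 (h(D) = D**2 + D**2 = 2*D**2)
(A(C(0)) + M)/(h(-10*3) + 4945) = (-63*(-7) + 148)/(2*(-10*3)**2 + 4945) = (441 + 148)/(2*(-30)**2 + 4945) = 589/(2*900 + 4945) = 589/(1800 + 4945) = 589/6745 = 589*(1/6745) = 31/355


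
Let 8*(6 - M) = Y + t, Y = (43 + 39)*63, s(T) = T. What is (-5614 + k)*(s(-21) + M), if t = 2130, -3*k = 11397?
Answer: 8725851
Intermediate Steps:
k = -3799 (k = -⅓*11397 = -3799)
Y = 5166 (Y = 82*63 = 5166)
M = -906 (M = 6 - (5166 + 2130)/8 = 6 - ⅛*7296 = 6 - 912 = -906)
(-5614 + k)*(s(-21) + M) = (-5614 - 3799)*(-21 - 906) = -9413*(-927) = 8725851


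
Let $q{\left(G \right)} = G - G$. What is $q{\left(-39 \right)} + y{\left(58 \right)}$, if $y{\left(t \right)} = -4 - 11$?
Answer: $-15$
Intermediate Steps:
$y{\left(t \right)} = -15$ ($y{\left(t \right)} = -4 - 11 = -15$)
$q{\left(G \right)} = 0$
$q{\left(-39 \right)} + y{\left(58 \right)} = 0 - 15 = -15$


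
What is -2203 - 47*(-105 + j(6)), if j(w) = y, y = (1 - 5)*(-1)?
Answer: 2544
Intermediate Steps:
y = 4 (y = -4*(-1) = 4)
j(w) = 4
-2203 - 47*(-105 + j(6)) = -2203 - 47*(-105 + 4) = -2203 - 47*(-101) = -2203 + 4747 = 2544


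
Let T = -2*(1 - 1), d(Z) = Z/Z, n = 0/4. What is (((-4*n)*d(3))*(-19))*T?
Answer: 0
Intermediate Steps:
n = 0 (n = 0*(¼) = 0)
d(Z) = 1
T = 0 (T = -2*0 = 0)
(((-4*n)*d(3))*(-19))*T = ((-4*0*1)*(-19))*0 = ((0*1)*(-19))*0 = (0*(-19))*0 = 0*0 = 0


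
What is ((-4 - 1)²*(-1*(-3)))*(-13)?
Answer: -975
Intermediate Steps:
((-4 - 1)²*(-1*(-3)))*(-13) = ((-5)²*3)*(-13) = (25*3)*(-13) = 75*(-13) = -975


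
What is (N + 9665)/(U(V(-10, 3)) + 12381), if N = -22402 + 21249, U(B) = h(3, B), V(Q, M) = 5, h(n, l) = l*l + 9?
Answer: 8512/12415 ≈ 0.68562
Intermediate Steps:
h(n, l) = 9 + l**2 (h(n, l) = l**2 + 9 = 9 + l**2)
U(B) = 9 + B**2
N = -1153
(N + 9665)/(U(V(-10, 3)) + 12381) = (-1153 + 9665)/((9 + 5**2) + 12381) = 8512/((9 + 25) + 12381) = 8512/(34 + 12381) = 8512/12415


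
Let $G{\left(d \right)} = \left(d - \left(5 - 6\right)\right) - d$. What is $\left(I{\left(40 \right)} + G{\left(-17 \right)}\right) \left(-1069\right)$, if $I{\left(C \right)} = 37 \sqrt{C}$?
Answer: $-1069 - 79106 \sqrt{10} \approx -2.5122 \cdot 10^{5}$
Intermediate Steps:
$G{\left(d \right)} = 1$ ($G{\left(d \right)} = \left(d - \left(5 - 6\right)\right) - d = \left(d - -1\right) - d = \left(d + 1\right) - d = \left(1 + d\right) - d = 1$)
$\left(I{\left(40 \right)} + G{\left(-17 \right)}\right) \left(-1069\right) = \left(37 \sqrt{40} + 1\right) \left(-1069\right) = \left(37 \cdot 2 \sqrt{10} + 1\right) \left(-1069\right) = \left(74 \sqrt{10} + 1\right) \left(-1069\right) = \left(1 + 74 \sqrt{10}\right) \left(-1069\right) = -1069 - 79106 \sqrt{10}$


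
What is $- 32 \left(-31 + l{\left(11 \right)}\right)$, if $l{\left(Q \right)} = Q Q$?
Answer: $-2880$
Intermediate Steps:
$l{\left(Q \right)} = Q^{2}$
$- 32 \left(-31 + l{\left(11 \right)}\right) = - 32 \left(-31 + 11^{2}\right) = - 32 \left(-31 + 121\right) = \left(-32\right) 90 = -2880$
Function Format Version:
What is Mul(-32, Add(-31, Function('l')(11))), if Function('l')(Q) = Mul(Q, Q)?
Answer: -2880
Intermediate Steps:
Function('l')(Q) = Pow(Q, 2)
Mul(-32, Add(-31, Function('l')(11))) = Mul(-32, Add(-31, Pow(11, 2))) = Mul(-32, Add(-31, 121)) = Mul(-32, 90) = -2880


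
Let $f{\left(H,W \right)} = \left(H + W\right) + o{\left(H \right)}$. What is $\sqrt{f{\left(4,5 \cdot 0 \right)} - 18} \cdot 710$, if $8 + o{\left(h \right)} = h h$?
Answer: $710 i \sqrt{6} \approx 1739.1 i$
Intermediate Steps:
$o{\left(h \right)} = -8 + h^{2}$ ($o{\left(h \right)} = -8 + h h = -8 + h^{2}$)
$f{\left(H,W \right)} = -8 + H + W + H^{2}$ ($f{\left(H,W \right)} = \left(H + W\right) + \left(-8 + H^{2}\right) = -8 + H + W + H^{2}$)
$\sqrt{f{\left(4,5 \cdot 0 \right)} - 18} \cdot 710 = \sqrt{\left(-8 + 4 + 5 \cdot 0 + 4^{2}\right) - 18} \cdot 710 = \sqrt{\left(-8 + 4 + 0 + 16\right) - 18} \cdot 710 = \sqrt{12 - 18} \cdot 710 = \sqrt{-6} \cdot 710 = i \sqrt{6} \cdot 710 = 710 i \sqrt{6}$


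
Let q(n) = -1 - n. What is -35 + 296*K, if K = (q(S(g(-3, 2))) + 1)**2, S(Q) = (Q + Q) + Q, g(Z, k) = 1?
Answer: 2629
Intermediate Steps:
S(Q) = 3*Q (S(Q) = 2*Q + Q = 3*Q)
K = 9 (K = ((-1 - 3) + 1)**2 = (-4 + 1)**2 = (-3)**2 = 9)
-35 + 296*K = -35 + 296*9 = -35 + 2664 = 2629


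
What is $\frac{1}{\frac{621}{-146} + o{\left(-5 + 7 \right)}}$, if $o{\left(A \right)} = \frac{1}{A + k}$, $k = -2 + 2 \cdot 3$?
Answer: $- \frac{219}{895} \approx -0.24469$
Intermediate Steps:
$k = 4$ ($k = -2 + 6 = 4$)
$o{\left(A \right)} = \frac{1}{4 + A}$ ($o{\left(A \right)} = \frac{1}{A + 4} = \frac{1}{4 + A}$)
$\frac{1}{\frac{621}{-146} + o{\left(-5 + 7 \right)}} = \frac{1}{\frac{621}{-146} + \frac{1}{4 + \left(-5 + 7\right)}} = \frac{1}{621 \left(- \frac{1}{146}\right) + \frac{1}{4 + 2}} = \frac{1}{- \frac{621}{146} + \frac{1}{6}} = \frac{1}{- \frac{895}{219}} = - \frac{219}{895}$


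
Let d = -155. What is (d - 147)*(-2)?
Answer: 604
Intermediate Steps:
(d - 147)*(-2) = (-155 - 147)*(-2) = -302*(-2) = 604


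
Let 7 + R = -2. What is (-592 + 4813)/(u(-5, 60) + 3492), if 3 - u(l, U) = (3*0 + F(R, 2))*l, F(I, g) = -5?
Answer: 4221/3470 ≈ 1.2164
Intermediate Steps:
R = -9 (R = -7 - 2 = -9)
u(l, U) = 3 + 5*l (u(l, U) = 3 - (3*0 - 5)*l = 3 - (0 - 5)*l = 3 - (-5)*l = 3 + 5*l)
(-592 + 4813)/(u(-5, 60) + 3492) = (-592 + 4813)/((3 + 5*(-5)) + 3492) = 4221/((3 - 25) + 3492) = 4221/(-22 + 3492) = 4221/3470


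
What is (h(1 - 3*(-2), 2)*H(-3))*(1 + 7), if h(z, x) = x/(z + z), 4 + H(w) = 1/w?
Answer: -104/21 ≈ -4.9524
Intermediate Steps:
H(w) = -4 + 1/w
h(z, x) = x/(2*z) (h(z, x) = x/((2*z)) = x*(1/(2*z)) = x/(2*z))
(h(1 - 3*(-2), 2)*H(-3))*(1 + 7) = (((1/2)*2/(1 - 3*(-2)))*(-4 + 1/(-3)))*(1 + 7) = (((1/2)*2/(1 + 6))*(-4 - 1/3))*8 = (((1/2)*2/7)*(-13/3))*8 = (((1/2)*2*(1/7))*(-13/3))*8 = ((1/7)*(-13/3))*8 = -13/21*8 = -104/21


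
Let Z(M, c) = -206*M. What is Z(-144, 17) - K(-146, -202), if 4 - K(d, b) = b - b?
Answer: 29660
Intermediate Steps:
K(d, b) = 4 (K(d, b) = 4 - (b - b) = 4 - 1*0 = 4 + 0 = 4)
Z(-144, 17) - K(-146, -202) = -206*(-144) - 1*4 = 29664 - 4 = 29660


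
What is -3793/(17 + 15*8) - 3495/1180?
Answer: -990911/32332 ≈ -30.648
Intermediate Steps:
-3793/(17 + 15*8) - 3495/1180 = -3793/(17 + 120) - 3495*1/1180 = -3793/137 - 699/236 = -990911/32332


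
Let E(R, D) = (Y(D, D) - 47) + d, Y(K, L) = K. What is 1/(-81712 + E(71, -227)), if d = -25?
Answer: -1/82011 ≈ -1.2193e-5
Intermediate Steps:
E(R, D) = -72 + D (E(R, D) = (D - 47) - 25 = (-47 + D) - 25 = -72 + D)
1/(-81712 + E(71, -227)) = 1/(-81712 + (-72 - 227)) = 1/(-81712 - 299) = 1/(-82011) = -1/82011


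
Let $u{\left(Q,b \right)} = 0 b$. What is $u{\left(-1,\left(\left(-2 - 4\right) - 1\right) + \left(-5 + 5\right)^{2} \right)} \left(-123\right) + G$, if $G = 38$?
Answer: $38$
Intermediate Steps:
$u{\left(Q,b \right)} = 0$
$u{\left(-1,\left(\left(-2 - 4\right) - 1\right) + \left(-5 + 5\right)^{2} \right)} \left(-123\right) + G = 0 \left(-123\right) + 38 = 0 + 38 = 38$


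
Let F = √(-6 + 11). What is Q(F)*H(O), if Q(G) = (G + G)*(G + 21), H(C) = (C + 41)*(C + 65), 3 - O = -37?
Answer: 85050 + 357210*√5 ≈ 8.8380e+5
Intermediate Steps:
O = 40 (O = 3 - 1*(-37) = 3 + 37 = 40)
H(C) = (41 + C)*(65 + C)
F = √5 ≈ 2.2361
Q(G) = 2*G*(21 + G) (Q(G) = (2*G)*(21 + G) = 2*G*(21 + G))
Q(F)*H(O) = (2*√5*(21 + √5))*(2665 + 40² + 106*40) = (2*√5*(21 + √5))*(2665 + 1600 + 4240) = (2*√5*(21 + √5))*8505 = 17010*√5*(21 + √5)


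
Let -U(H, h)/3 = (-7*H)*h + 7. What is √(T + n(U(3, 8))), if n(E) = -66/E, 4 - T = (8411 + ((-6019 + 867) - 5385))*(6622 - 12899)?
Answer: 30*I*√384347894/161 ≈ 3653.1*I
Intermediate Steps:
U(H, h) = -21 + 21*H*h (U(H, h) = -3*((-7*H)*h + 7) = -3*(-7*H*h + 7) = -3*(7 - 7*H*h) = -21 + 21*H*h)
T = -13344898 (T = 4 - (8411 + ((-6019 + 867) - 5385))*(6622 - 12899) = 4 - (8411 + (-5152 - 5385))*(-6277) = 4 - (8411 - 10537)*(-6277) = 4 - (-2126)*(-6277) = 4 - 1*13344902 = 4 - 13344902 = -13344898)
√(T + n(U(3, 8))) = √(-13344898 - 66/(-21 + 21*3*8)) = √(-13344898 - 66/(-21 + 504)) = √(-13344898 - 66/483) = √(-13344898 - 66*1/483) = √(-13344898 - 22/161) = √(-2148528600/161) = 30*I*√384347894/161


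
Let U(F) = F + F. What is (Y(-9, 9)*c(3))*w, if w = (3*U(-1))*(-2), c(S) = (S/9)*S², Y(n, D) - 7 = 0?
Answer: 252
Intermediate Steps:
Y(n, D) = 7 (Y(n, D) = 7 + 0 = 7)
c(S) = S³/9 (c(S) = (S*(⅑))*S² = (S/9)*S² = S³/9)
U(F) = 2*F
w = 12 (w = (3*(2*(-1)))*(-2) = (3*(-2))*(-2) = -6*(-2) = 12)
(Y(-9, 9)*c(3))*w = (7*((⅑)*3³))*12 = (7*((⅑)*27))*12 = (7*3)*12 = 21*12 = 252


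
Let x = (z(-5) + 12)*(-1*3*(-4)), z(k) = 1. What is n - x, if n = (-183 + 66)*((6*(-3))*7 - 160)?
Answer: 33306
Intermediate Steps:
x = 156 (x = (1 + 12)*(-1*3*(-4)) = 13*(-3*(-4)) = 13*12 = 156)
n = 33462 (n = -117*(-18*7 - 160) = -117*(-126 - 160) = -117*(-286) = 33462)
n - x = 33462 - 1*156 = 33462 - 156 = 33306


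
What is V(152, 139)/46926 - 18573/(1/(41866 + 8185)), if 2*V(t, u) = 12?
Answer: -7270379881082/7821 ≈ -9.2960e+8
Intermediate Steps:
V(t, u) = 6 (V(t, u) = (½)*12 = 6)
V(152, 139)/46926 - 18573/(1/(41866 + 8185)) = 6/46926 - 18573/(1/(41866 + 8185)) = 6*(1/46926) - 18573/(1/50051) = 1/7821 - 18573/1/50051 = 1/7821 - 18573*50051 = 1/7821 - 929597223 = -7270379881082/7821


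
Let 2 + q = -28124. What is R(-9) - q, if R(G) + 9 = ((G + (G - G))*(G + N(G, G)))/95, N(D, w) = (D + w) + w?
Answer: 2671439/95 ≈ 28120.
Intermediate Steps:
q = -28126 (q = -2 - 28124 = -28126)
N(D, w) = D + 2*w
R(G) = -9 + 4*G**2/95 (R(G) = -9 + ((G + (G - G))*(G + (G + 2*G)))/95 = -9 + ((G + 0)*(G + 3*G))*(1/95) = -9 + (G*(4*G))*(1/95) = -9 + (4*G**2)*(1/95) = -9 + 4*G**2/95)
R(-9) - q = (-9 + (4/95)*(-9)**2) - 1*(-28126) = (-9 + (4/95)*81) + 28126 = (-9 + 324/95) + 28126 = -531/95 + 28126 = 2671439/95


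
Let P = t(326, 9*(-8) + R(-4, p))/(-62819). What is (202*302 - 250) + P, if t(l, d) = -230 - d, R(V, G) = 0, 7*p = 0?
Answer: 3816505684/62819 ≈ 60754.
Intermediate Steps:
p = 0 (p = (1/7)*0 = 0)
P = 158/62819 (P = (-230 - (9*(-8) + 0))/(-62819) = (-230 - (-72 + 0))*(-1/62819) = (-230 - 1*(-72))*(-1/62819) = (-230 + 72)*(-1/62819) = -158*(-1/62819) = 158/62819 ≈ 0.0025152)
(202*302 - 250) + P = (202*302 - 250) + 158/62819 = (61004 - 250) + 158/62819 = 60754 + 158/62819 = 3816505684/62819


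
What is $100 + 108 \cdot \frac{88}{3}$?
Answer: $3268$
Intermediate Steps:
$100 + 108 \cdot \frac{88}{3} = 100 + 3168 = 3268$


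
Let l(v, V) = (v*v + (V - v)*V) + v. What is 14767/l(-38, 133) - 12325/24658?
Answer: 66488261/595466042 ≈ 0.11166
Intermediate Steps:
l(v, V) = v + v**2 + V*(V - v) (l(v, V) = (v**2 + V*(V - v)) + v = v + v**2 + V*(V - v))
14767/l(-38, 133) - 12325/24658 = 14767/(-38 + 133**2 + (-38)**2 - 1*133*(-38)) - 12325/24658 = 14767/(-38 + 17689 + 1444 + 5054) - 12325*1/24658 = 14767/24149 - 12325/24658 = 66488261/595466042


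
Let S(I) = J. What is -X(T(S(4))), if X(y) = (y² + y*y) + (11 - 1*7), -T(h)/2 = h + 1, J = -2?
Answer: -12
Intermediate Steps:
S(I) = -2
T(h) = -2 - 2*h (T(h) = -2*(h + 1) = -2*(1 + h) = -2 - 2*h)
X(y) = 4 + 2*y² (X(y) = (y² + y²) + (11 - 7) = 2*y² + 4 = 4 + 2*y²)
-X(T(S(4))) = -(4 + 2*(-2 - 2*(-2))²) = -(4 + 2*(-2 + 4)²) = -(4 + 2*2²) = -(4 + 2*4) = -(4 + 8) = -1*12 = -12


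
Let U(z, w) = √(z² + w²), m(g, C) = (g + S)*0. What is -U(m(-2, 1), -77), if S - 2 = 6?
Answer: -77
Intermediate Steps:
S = 8 (S = 2 + 6 = 8)
m(g, C) = 0 (m(g, C) = (g + 8)*0 = (8 + g)*0 = 0)
U(z, w) = √(w² + z²)
-U(m(-2, 1), -77) = -√((-77)² + 0²) = -√(5929 + 0) = -√5929 = -1*77 = -77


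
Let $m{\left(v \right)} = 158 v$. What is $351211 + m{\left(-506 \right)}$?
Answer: $271263$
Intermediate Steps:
$351211 + m{\left(-506 \right)} = 351211 + 158 \left(-506\right) = 351211 - 79948 = 271263$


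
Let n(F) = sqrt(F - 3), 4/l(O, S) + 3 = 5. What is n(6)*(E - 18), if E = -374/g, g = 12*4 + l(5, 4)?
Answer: -637*sqrt(3)/25 ≈ -44.133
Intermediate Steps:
l(O, S) = 2 (l(O, S) = 4/(-3 + 5) = 4/2 = 4*(1/2) = 2)
n(F) = sqrt(-3 + F)
g = 50 (g = 12*4 + 2 = 48 + 2 = 50)
E = -187/25 (E = -374/50 = -374*1/50 = -187/25 ≈ -7.4800)
n(6)*(E - 18) = sqrt(-3 + 6)*(-187/25 - 18) = sqrt(3)*(-637/25) = -637*sqrt(3)/25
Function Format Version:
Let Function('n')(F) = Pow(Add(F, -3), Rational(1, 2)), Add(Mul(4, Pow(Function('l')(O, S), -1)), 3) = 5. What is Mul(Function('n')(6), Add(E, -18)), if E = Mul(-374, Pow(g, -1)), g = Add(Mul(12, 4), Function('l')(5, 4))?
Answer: Mul(Rational(-637, 25), Pow(3, Rational(1, 2))) ≈ -44.133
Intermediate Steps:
Function('l')(O, S) = 2 (Function('l')(O, S) = Mul(4, Pow(Add(-3, 5), -1)) = Mul(4, Pow(2, -1)) = Mul(4, Rational(1, 2)) = 2)
Function('n')(F) = Pow(Add(-3, F), Rational(1, 2))
g = 50 (g = Add(Mul(12, 4), 2) = Add(48, 2) = 50)
E = Rational(-187, 25) (E = Mul(-374, Pow(50, -1)) = Mul(-374, Rational(1, 50)) = Rational(-187, 25) ≈ -7.4800)
Mul(Function('n')(6), Add(E, -18)) = Mul(Pow(Add(-3, 6), Rational(1, 2)), Add(Rational(-187, 25), -18)) = Mul(Pow(3, Rational(1, 2)), Rational(-637, 25)) = Mul(Rational(-637, 25), Pow(3, Rational(1, 2)))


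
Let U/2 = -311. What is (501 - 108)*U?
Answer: -244446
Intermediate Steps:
U = -622 (U = 2*(-311) = -622)
(501 - 108)*U = (501 - 108)*(-622) = 393*(-622) = -244446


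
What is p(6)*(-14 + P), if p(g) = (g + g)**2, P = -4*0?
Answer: -2016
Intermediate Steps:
P = 0
p(g) = 4*g**2 (p(g) = (2*g)**2 = 4*g**2)
p(6)*(-14 + P) = (4*6**2)*(-14 + 0) = (4*36)*(-14) = 144*(-14) = -2016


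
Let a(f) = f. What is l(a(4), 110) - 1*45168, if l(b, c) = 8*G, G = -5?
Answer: -45208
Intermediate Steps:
l(b, c) = -40 (l(b, c) = 8*(-5) = -40)
l(a(4), 110) - 1*45168 = -40 - 1*45168 = -40 - 45168 = -45208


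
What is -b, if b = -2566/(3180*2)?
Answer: 1283/3180 ≈ 0.40346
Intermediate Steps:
b = -1283/3180 (b = -2566/6360 = -2566*1/6360 = -1283/3180 ≈ -0.40346)
-b = -1*(-1283/3180) = 1283/3180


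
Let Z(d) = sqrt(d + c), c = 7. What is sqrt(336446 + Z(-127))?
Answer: sqrt(336446 + 2*I*sqrt(30)) ≈ 580.04 + 0.009*I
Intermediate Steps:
Z(d) = sqrt(7 + d) (Z(d) = sqrt(d + 7) = sqrt(7 + d))
sqrt(336446 + Z(-127)) = sqrt(336446 + sqrt(7 - 127)) = sqrt(336446 + sqrt(-120)) = sqrt(336446 + 2*I*sqrt(30))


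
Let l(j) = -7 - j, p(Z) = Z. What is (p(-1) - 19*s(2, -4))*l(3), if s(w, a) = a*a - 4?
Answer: 2290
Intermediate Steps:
s(w, a) = -4 + a² (s(w, a) = a² - 4 = -4 + a²)
(p(-1) - 19*s(2, -4))*l(3) = (-1 - 19*(-4 + (-4)²))*(-7 - 1*3) = (-1 - 19*(-4 + 16))*(-7 - 3) = (-1 - 19*12)*(-10) = (-1 - 228)*(-10) = -229*(-10) = 2290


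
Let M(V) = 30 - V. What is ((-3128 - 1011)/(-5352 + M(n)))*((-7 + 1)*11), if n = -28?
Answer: -136587/2647 ≈ -51.601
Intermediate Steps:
((-3128 - 1011)/(-5352 + M(n)))*((-7 + 1)*11) = ((-3128 - 1011)/(-5352 + (30 - 1*(-28))))*((-7 + 1)*11) = (-4139/(-5352 + (30 + 28)))*(-6*11) = -4139/(-5352 + 58)*(-66) = -4139/(-5294)*(-66) = -4139*(-1/5294)*(-66) = (4139/5294)*(-66) = -136587/2647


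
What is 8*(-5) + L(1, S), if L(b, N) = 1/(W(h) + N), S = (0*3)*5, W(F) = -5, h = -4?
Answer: -201/5 ≈ -40.200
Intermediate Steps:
S = 0 (S = 0*5 = 0)
L(b, N) = 1/(-5 + N)
8*(-5) + L(1, S) = 8*(-5) + 1/(-5 + 0) = -40 + 1/(-5) = -40 - ⅕ = -201/5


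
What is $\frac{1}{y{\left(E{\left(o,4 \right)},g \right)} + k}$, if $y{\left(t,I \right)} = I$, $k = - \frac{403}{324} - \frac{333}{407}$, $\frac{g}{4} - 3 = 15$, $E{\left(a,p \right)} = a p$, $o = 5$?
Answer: $\frac{3564}{249259} \approx 0.014298$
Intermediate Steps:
$g = 72$ ($g = 12 + 4 \cdot 15 = 12 + 60 = 72$)
$k = - \frac{7349}{3564}$ ($k = \left(-403\right) \frac{1}{324} - \frac{9}{11} = - \frac{403}{324} - \frac{9}{11} = - \frac{7349}{3564} \approx -2.062$)
$\frac{1}{y{\left(E{\left(o,4 \right)},g \right)} + k} = \frac{1}{72 - \frac{7349}{3564}} = \frac{1}{\frac{249259}{3564}} = \frac{3564}{249259}$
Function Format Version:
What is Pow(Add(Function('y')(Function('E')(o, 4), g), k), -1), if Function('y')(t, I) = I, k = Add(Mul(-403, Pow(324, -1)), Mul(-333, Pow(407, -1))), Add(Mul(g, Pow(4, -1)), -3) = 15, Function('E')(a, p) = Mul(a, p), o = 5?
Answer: Rational(3564, 249259) ≈ 0.014298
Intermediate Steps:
g = 72 (g = Add(12, Mul(4, 15)) = Add(12, 60) = 72)
k = Rational(-7349, 3564) (k = Add(Mul(-403, Rational(1, 324)), Mul(-333, Rational(1, 407))) = Add(Rational(-403, 324), Rational(-9, 11)) = Rational(-7349, 3564) ≈ -2.0620)
Pow(Add(Function('y')(Function('E')(o, 4), g), k), -1) = Pow(Add(72, Rational(-7349, 3564)), -1) = Pow(Rational(249259, 3564), -1) = Rational(3564, 249259)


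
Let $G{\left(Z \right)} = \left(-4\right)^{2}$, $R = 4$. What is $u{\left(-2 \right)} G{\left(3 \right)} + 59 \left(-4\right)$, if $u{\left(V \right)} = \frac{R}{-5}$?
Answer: $- \frac{1244}{5} \approx -248.8$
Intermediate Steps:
$u{\left(V \right)} = - \frac{4}{5}$ ($u{\left(V \right)} = \frac{4}{-5} = 4 \left(- \frac{1}{5}\right) = - \frac{4}{5}$)
$G{\left(Z \right)} = 16$
$u{\left(-2 \right)} G{\left(3 \right)} + 59 \left(-4\right) = \left(- \frac{4}{5}\right) 16 + 59 \left(-4\right) = - \frac{64}{5} - 236 = - \frac{1244}{5}$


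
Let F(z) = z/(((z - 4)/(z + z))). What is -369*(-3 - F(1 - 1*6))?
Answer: -943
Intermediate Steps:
F(z) = 2*z**2/(-4 + z) (F(z) = z/(((-4 + z)/((2*z)))) = z/(((-4 + z)*(1/(2*z)))) = z/(((-4 + z)/(2*z))) = z*(2*z/(-4 + z)) = 2*z**2/(-4 + z))
-369*(-3 - F(1 - 1*6)) = -369*(-3 - 2*(1 - 1*6)**2/(-4 + (1 - 1*6))) = -369*(-3 - 2*(1 - 6)**2/(-4 + (1 - 6))) = -369*(-3 - 2*(-5)**2/(-4 - 5)) = -369*(-3 - 2*25/(-9)) = -369*(-3 - 2*25*(-1)/9) = -369*(-3 - 1*(-50/9)) = -369*(-3 + 50/9) = -369*23/9 = -943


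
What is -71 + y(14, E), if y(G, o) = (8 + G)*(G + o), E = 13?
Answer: 523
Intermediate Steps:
-71 + y(14, E) = -71 + (14² + 8*14 + 8*13 + 14*13) = -71 + (196 + 112 + 104 + 182) = -71 + 594 = 523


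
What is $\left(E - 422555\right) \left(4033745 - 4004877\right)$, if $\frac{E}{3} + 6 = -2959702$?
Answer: $-268520869372$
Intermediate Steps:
$E = -8879124$ ($E = -18 + 3 \left(-2959702\right) = -18 - 8879106 = -8879124$)
$\left(E - 422555\right) \left(4033745 - 4004877\right) = \left(-8879124 - 422555\right) \left(4033745 - 4004877\right) = \left(-9301679\right) 28868 = -268520869372$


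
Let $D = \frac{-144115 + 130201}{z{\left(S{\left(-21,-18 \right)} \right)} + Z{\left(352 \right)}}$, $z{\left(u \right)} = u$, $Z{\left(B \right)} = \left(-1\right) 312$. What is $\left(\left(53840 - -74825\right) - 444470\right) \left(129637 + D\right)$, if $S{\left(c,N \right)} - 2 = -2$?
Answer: $- \frac{2129613016615}{52} \approx -4.0954 \cdot 10^{10}$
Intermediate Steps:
$Z{\left(B \right)} = -312$
$S{\left(c,N \right)} = 0$ ($S{\left(c,N \right)} = 2 - 2 = 0$)
$D = \frac{2319}{52}$ ($D = \frac{-144115 + 130201}{0 - 312} = - \frac{13914}{-312} = \left(-13914\right) \left(- \frac{1}{312}\right) = \frac{2319}{52} \approx 44.596$)
$\left(\left(53840 - -74825\right) - 444470\right) \left(129637 + D\right) = \left(\left(53840 - -74825\right) - 444470\right) \left(129637 + \frac{2319}{52}\right) = \left(\left(53840 + 74825\right) - 444470\right) \frac{6743443}{52} = \left(128665 - 444470\right) \frac{6743443}{52} = \left(-315805\right) \frac{6743443}{52} = - \frac{2129613016615}{52}$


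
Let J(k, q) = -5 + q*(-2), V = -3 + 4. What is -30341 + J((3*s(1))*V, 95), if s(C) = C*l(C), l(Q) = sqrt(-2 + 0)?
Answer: -30536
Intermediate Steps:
l(Q) = I*sqrt(2) (l(Q) = sqrt(-2) = I*sqrt(2))
V = 1
s(C) = I*C*sqrt(2) (s(C) = C*(I*sqrt(2)) = I*C*sqrt(2))
J(k, q) = -5 - 2*q
-30341 + J((3*s(1))*V, 95) = -30341 + (-5 - 2*95) = -30341 + (-5 - 190) = -30341 - 195 = -30536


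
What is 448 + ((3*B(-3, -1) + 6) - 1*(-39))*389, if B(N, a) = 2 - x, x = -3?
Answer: 23788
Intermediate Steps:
B(N, a) = 5 (B(N, a) = 2 - 1*(-3) = 2 + 3 = 5)
448 + ((3*B(-3, -1) + 6) - 1*(-39))*389 = 448 + ((3*5 + 6) - 1*(-39))*389 = 448 + ((15 + 6) + 39)*389 = 448 + (21 + 39)*389 = 448 + 60*389 = 448 + 23340 = 23788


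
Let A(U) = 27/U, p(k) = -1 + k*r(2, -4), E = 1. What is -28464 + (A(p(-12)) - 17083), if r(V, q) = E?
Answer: -592138/13 ≈ -45549.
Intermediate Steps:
r(V, q) = 1
p(k) = -1 + k (p(k) = -1 + k*1 = -1 + k)
-28464 + (A(p(-12)) - 17083) = -28464 + (27/(-1 - 12) - 17083) = -28464 + (27/(-13) - 17083) = -28464 + (27*(-1/13) - 17083) = -28464 + (-27/13 - 17083) = -28464 - 222106/13 = -592138/13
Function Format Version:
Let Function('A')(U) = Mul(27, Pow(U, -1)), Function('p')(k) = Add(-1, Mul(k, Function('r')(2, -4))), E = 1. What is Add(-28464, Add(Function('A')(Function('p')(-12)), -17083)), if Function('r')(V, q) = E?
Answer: Rational(-592138, 13) ≈ -45549.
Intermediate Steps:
Function('r')(V, q) = 1
Function('p')(k) = Add(-1, k) (Function('p')(k) = Add(-1, Mul(k, 1)) = Add(-1, k))
Add(-28464, Add(Function('A')(Function('p')(-12)), -17083)) = Add(-28464, Add(Mul(27, Pow(Add(-1, -12), -1)), -17083)) = Add(-28464, Add(Mul(27, Pow(-13, -1)), -17083)) = Add(-28464, Add(Mul(27, Rational(-1, 13)), -17083)) = Add(-28464, Add(Rational(-27, 13), -17083)) = Add(-28464, Rational(-222106, 13)) = Rational(-592138, 13)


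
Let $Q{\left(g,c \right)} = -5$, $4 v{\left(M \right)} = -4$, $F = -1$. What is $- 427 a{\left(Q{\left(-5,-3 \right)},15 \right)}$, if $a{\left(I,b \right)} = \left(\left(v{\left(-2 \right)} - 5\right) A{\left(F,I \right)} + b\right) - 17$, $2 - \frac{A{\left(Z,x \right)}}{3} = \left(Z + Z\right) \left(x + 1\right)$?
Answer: $-45262$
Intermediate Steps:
$v{\left(M \right)} = -1$ ($v{\left(M \right)} = \frac{1}{4} \left(-4\right) = -1$)
$A{\left(Z,x \right)} = 6 - 6 Z \left(1 + x\right)$ ($A{\left(Z,x \right)} = 6 - 3 \left(Z + Z\right) \left(x + 1\right) = 6 - 3 \cdot 2 Z \left(1 + x\right) = 6 - 6 Z \left(1 + x\right)$)
$a{\left(I,b \right)} = -89 + b - 36 I$ ($a{\left(I,b \right)} = \left(\left(-1 - 5\right) \left(6 - -6 - - 6 I\right) + b\right) - 17 = \left(- 6 \left(6 + 6 + 6 I\right) + b\right) - 17 = \left(- 6 \left(12 + 6 I\right) + b\right) - 17 = \left(\left(-72 - 36 I\right) + b\right) - 17 = \left(-72 + b - 36 I\right) - 17 = -89 + b - 36 I$)
$- 427 a{\left(Q{\left(-5,-3 \right)},15 \right)} = - 427 \left(-89 + 15 - -180\right) = - 427 \left(-89 + 15 + 180\right) = \left(-427\right) 106 = -45262$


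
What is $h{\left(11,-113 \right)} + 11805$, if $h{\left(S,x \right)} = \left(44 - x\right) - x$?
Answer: $12075$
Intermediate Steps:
$h{\left(S,x \right)} = 44 - 2 x$
$h{\left(11,-113 \right)} + 11805 = \left(44 - -226\right) + 11805 = \left(44 + 226\right) + 11805 = 270 + 11805 = 12075$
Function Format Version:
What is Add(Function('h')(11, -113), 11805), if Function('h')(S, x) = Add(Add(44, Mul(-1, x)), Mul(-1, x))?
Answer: 12075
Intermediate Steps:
Function('h')(S, x) = Add(44, Mul(-2, x))
Add(Function('h')(11, -113), 11805) = Add(Add(44, Mul(-2, -113)), 11805) = Add(Add(44, 226), 11805) = Add(270, 11805) = 12075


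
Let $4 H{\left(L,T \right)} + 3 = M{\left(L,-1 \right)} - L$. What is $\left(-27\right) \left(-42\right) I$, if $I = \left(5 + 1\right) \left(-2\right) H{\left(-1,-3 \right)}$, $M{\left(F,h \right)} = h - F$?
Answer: $6804$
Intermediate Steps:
$H{\left(L,T \right)} = -1 - \frac{L}{2}$ ($H{\left(L,T \right)} = - \frac{3}{4} + \frac{\left(-1 - L\right) - L}{4} = - \frac{3}{4} + \frac{-1 - 2 L}{4} = - \frac{3}{4} - \left(\frac{1}{4} + \frac{L}{2}\right) = -1 - \frac{L}{2}$)
$I = 6$ ($I = \left(5 + 1\right) \left(-2\right) \left(-1 - - \frac{1}{2}\right) = 6 \left(-2\right) \left(-1 + \frac{1}{2}\right) = \left(-12\right) \left(- \frac{1}{2}\right) = 6$)
$\left(-27\right) \left(-42\right) I = \left(-27\right) \left(-42\right) 6 = 1134 \cdot 6 = 6804$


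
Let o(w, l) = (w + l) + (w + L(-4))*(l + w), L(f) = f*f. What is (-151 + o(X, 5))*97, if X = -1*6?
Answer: -15714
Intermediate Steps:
L(f) = f²
X = -6
o(w, l) = l + w + (16 + w)*(l + w) (o(w, l) = (w + l) + (w + (-4)²)*(l + w) = (l + w) + (w + 16)*(l + w) = (l + w) + (16 + w)*(l + w) = l + w + (16 + w)*(l + w))
(-151 + o(X, 5))*97 = (-151 + ((-6)² + 17*5 + 17*(-6) + 5*(-6)))*97 = (-151 + (36 + 85 - 102 - 30))*97 = (-151 - 11)*97 = -162*97 = -15714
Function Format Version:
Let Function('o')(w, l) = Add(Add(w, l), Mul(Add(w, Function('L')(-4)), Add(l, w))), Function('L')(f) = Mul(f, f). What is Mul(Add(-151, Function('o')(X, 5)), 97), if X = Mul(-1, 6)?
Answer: -15714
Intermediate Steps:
Function('L')(f) = Pow(f, 2)
X = -6
Function('o')(w, l) = Add(l, w, Mul(Add(16, w), Add(l, w))) (Function('o')(w, l) = Add(Add(w, l), Mul(Add(w, Pow(-4, 2)), Add(l, w))) = Add(Add(l, w), Mul(Add(w, 16), Add(l, w))) = Add(Add(l, w), Mul(Add(16, w), Add(l, w))) = Add(l, w, Mul(Add(16, w), Add(l, w))))
Mul(Add(-151, Function('o')(X, 5)), 97) = Mul(Add(-151, Add(Pow(-6, 2), Mul(17, 5), Mul(17, -6), Mul(5, -6))), 97) = Mul(Add(-151, Add(36, 85, -102, -30)), 97) = Mul(Add(-151, -11), 97) = Mul(-162, 97) = -15714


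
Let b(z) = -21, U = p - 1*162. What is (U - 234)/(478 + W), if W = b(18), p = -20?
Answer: -416/457 ≈ -0.91028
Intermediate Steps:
U = -182 (U = -20 - 1*162 = -20 - 162 = -182)
W = -21
(U - 234)/(478 + W) = (-182 - 234)/(478 - 21) = -416/457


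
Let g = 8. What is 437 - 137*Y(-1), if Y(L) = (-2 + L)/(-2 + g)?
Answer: 1011/2 ≈ 505.50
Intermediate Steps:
Y(L) = -⅓ + L/6 (Y(L) = (-2 + L)/(-2 + 8) = (-2 + L)/6 = (-2 + L)*(⅙) = -⅓ + L/6)
437 - 137*Y(-1) = 437 - 137*(-⅓ + (⅙)*(-1)) = 437 - 137*(-⅓ - ⅙) = 437 - 137*(-½) = 437 + 137/2 = 1011/2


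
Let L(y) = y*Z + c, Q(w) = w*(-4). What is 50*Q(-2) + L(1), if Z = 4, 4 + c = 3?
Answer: 403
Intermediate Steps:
c = -1 (c = -4 + 3 = -1)
Q(w) = -4*w
L(y) = -1 + 4*y (L(y) = y*4 - 1 = 4*y - 1 = -1 + 4*y)
50*Q(-2) + L(1) = 50*(-4*(-2)) + (-1 + 4*1) = 50*8 + (-1 + 4) = 400 + 3 = 403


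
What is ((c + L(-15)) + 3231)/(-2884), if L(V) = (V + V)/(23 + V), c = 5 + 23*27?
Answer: -15413/11536 ≈ -1.3361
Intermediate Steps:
c = 626 (c = 5 + 621 = 626)
L(V) = 2*V/(23 + V) (L(V) = (2*V)/(23 + V) = 2*V/(23 + V))
((c + L(-15)) + 3231)/(-2884) = ((626 + 2*(-15)/(23 - 15)) + 3231)/(-2884) = ((626 + 2*(-15)/8) + 3231)*(-1/2884) = ((626 + 2*(-15)*(⅛)) + 3231)*(-1/2884) = ((626 - 15/4) + 3231)*(-1/2884) = (2489/4 + 3231)*(-1/2884) = (15413/4)*(-1/2884) = -15413/11536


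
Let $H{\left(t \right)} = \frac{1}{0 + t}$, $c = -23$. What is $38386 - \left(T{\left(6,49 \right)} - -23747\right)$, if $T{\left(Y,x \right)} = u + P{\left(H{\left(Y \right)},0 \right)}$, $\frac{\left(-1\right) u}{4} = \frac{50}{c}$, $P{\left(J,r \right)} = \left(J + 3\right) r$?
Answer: $\frac{336497}{23} \approx 14630.0$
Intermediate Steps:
$H{\left(t \right)} = \frac{1}{t}$
$P{\left(J,r \right)} = r \left(3 + J\right)$ ($P{\left(J,r \right)} = \left(3 + J\right) r = r \left(3 + J\right)$)
$u = \frac{200}{23}$ ($u = - 4 \frac{50}{-23} = - 4 \cdot 50 \left(- \frac{1}{23}\right) = \left(-4\right) \left(- \frac{50}{23}\right) = \frac{200}{23} \approx 8.6956$)
$T{\left(Y,x \right)} = \frac{200}{23}$ ($T{\left(Y,x \right)} = \frac{200}{23} + 0 \left(3 + \frac{1}{Y}\right) = \frac{200}{23} + 0 = \frac{200}{23}$)
$38386 - \left(T{\left(6,49 \right)} - -23747\right) = 38386 - \left(\frac{200}{23} - -23747\right) = 38386 - \left(\frac{200}{23} + 23747\right) = 38386 - \frac{546381}{23} = \frac{336497}{23}$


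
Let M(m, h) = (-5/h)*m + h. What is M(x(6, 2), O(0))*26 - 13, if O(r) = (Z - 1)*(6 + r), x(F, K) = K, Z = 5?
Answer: 3601/6 ≈ 600.17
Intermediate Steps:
O(r) = 24 + 4*r (O(r) = (5 - 1)*(6 + r) = 4*(6 + r) = 24 + 4*r)
M(m, h) = h - 5*m/h (M(m, h) = -5*m/h + h = h - 5*m/h)
M(x(6, 2), O(0))*26 - 13 = ((24 + 4*0) - 5*2/(24 + 4*0))*26 - 13 = ((24 + 0) - 5*2/(24 + 0))*26 - 13 = (24 - 5*2/24)*26 - 13 = (24 - 5*2*1/24)*26 - 13 = (24 - 5/12)*26 - 13 = (283/12)*26 - 13 = 3679/6 - 13 = 3601/6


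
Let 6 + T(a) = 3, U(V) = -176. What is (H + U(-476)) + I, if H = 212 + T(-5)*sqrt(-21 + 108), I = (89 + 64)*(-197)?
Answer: -30105 - 3*sqrt(87) ≈ -30133.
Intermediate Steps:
I = -30141 (I = 153*(-197) = -30141)
T(a) = -3 (T(a) = -6 + 3 = -3)
H = 212 - 3*sqrt(87) (H = 212 - 3*sqrt(-21 + 108) = 212 - 3*sqrt(87) ≈ 184.02)
(H + U(-476)) + I = ((212 - 3*sqrt(87)) - 176) - 30141 = (36 - 3*sqrt(87)) - 30141 = -30105 - 3*sqrt(87)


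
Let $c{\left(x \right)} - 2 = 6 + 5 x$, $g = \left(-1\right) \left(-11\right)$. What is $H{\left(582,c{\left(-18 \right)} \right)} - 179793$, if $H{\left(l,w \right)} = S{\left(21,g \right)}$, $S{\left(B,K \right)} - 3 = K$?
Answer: $-179779$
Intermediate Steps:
$g = 11$
$c{\left(x \right)} = 8 + 5 x$ ($c{\left(x \right)} = 2 + \left(6 + 5 x\right) = 8 + 5 x$)
$S{\left(B,K \right)} = 3 + K$
$H{\left(l,w \right)} = 14$ ($H{\left(l,w \right)} = 3 + 11 = 14$)
$H{\left(582,c{\left(-18 \right)} \right)} - 179793 = 14 - 179793 = -179779$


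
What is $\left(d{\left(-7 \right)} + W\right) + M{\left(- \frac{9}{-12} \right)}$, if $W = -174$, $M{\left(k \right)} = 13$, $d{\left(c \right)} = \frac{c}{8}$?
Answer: $- \frac{1295}{8} \approx -161.88$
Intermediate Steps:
$d{\left(c \right)} = \frac{c}{8}$ ($d{\left(c \right)} = c \frac{1}{8} = \frac{c}{8}$)
$\left(d{\left(-7 \right)} + W\right) + M{\left(- \frac{9}{-12} \right)} = \left(\frac{1}{8} \left(-7\right) - 174\right) + 13 = \left(- \frac{7}{8} - 174\right) + 13 = - \frac{1399}{8} + 13 = - \frac{1295}{8}$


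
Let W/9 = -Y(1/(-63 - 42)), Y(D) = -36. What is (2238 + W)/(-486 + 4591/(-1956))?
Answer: -5011272/955207 ≈ -5.2463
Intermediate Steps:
W = 324 (W = 9*(-1*(-36)) = 9*36 = 324)
(2238 + W)/(-486 + 4591/(-1956)) = (2238 + 324)/(-486 + 4591/(-1956)) = 2562/(-486 + 4591*(-1/1956)) = 2562/(-486 - 4591/1956) = 2562/(-955207/1956) = 2562*(-1956/955207) = -5011272/955207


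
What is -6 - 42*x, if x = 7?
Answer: -300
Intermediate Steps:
-6 - 42*x = -6 - 42*7 = -6 - 294 = -300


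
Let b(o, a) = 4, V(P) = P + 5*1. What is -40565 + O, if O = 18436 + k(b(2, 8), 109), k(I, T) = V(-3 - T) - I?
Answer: -22240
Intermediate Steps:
V(P) = 5 + P (V(P) = P + 5 = 5 + P)
k(I, T) = 2 - I - T (k(I, T) = (5 + (-3 - T)) - I = (2 - T) - I = 2 - I - T)
O = 18325 (O = 18436 + (2 - 1*4 - 1*109) = 18436 + (2 - 4 - 109) = 18436 - 111 = 18325)
-40565 + O = -40565 + 18325 = -22240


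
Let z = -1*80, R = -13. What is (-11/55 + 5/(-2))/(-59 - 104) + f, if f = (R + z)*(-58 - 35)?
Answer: 14097897/1630 ≈ 8649.0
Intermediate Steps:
z = -80
f = 8649 (f = (-13 - 80)*(-58 - 35) = -93*(-93) = 8649)
(-11/55 + 5/(-2))/(-59 - 104) + f = (-11/55 + 5/(-2))/(-59 - 104) + 8649 = (-11*1/55 + 5*(-1/2))/(-163) + 8649 = (-1/5 - 5/2)*(-1/163) + 8649 = -27/10*(-1/163) + 8649 = 27/1630 + 8649 = 14097897/1630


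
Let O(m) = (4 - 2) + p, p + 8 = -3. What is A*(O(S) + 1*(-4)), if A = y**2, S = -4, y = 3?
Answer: -117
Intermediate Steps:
p = -11 (p = -8 - 3 = -11)
O(m) = -9 (O(m) = (4 - 2) - 11 = 2 - 11 = -9)
A = 9 (A = 3**2 = 9)
A*(O(S) + 1*(-4)) = 9*(-9 + 1*(-4)) = 9*(-9 - 4) = 9*(-13) = -117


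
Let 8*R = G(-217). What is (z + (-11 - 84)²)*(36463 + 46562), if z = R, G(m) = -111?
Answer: 5985189225/8 ≈ 7.4815e+8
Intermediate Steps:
R = -111/8 (R = (⅛)*(-111) = -111/8 ≈ -13.875)
z = -111/8 ≈ -13.875
(z + (-11 - 84)²)*(36463 + 46562) = (-111/8 + (-11 - 84)²)*(36463 + 46562) = (-111/8 + (-95)²)*83025 = (-111/8 + 9025)*83025 = (72089/8)*83025 = 5985189225/8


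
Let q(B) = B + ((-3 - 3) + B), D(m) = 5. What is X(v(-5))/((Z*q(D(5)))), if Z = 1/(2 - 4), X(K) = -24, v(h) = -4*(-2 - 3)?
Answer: 12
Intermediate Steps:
v(h) = 20 (v(h) = -4*(-5) = 20)
Z = -1/2 (Z = 1/(-2) = -1/2 ≈ -0.50000)
q(B) = -6 + 2*B (q(B) = B + (-6 + B) = -6 + 2*B)
X(v(-5))/((Z*q(D(5)))) = -24*(-2/(-6 + 2*5)) = -24*(-2/(-6 + 10)) = -24/((-1/2*4)) = -24/(-2) = -24*(-1/2) = 12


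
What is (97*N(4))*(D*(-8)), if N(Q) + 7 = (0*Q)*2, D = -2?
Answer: -10864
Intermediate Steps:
N(Q) = -7 (N(Q) = -7 + (0*Q)*2 = -7 + 0*2 = -7 + 0 = -7)
(97*N(4))*(D*(-8)) = (97*(-7))*(-2*(-8)) = -679*16 = -10864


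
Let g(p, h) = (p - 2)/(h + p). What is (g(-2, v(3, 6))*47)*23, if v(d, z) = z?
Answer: -1081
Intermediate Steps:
g(p, h) = (-2 + p)/(h + p)
(g(-2, v(3, 6))*47)*23 = (((-2 - 2)/(6 - 2))*47)*23 = ((-4/4)*47)*23 = (((¼)*(-4))*47)*23 = -1*47*23 = -47*23 = -1081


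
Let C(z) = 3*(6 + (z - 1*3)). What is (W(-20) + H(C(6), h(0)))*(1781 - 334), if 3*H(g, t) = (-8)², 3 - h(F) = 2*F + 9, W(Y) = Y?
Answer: 5788/3 ≈ 1929.3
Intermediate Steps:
h(F) = -6 - 2*F (h(F) = 3 - (2*F + 9) = 3 - (9 + 2*F) = 3 + (-9 - 2*F) = -6 - 2*F)
C(z) = 9 + 3*z (C(z) = 3*(6 + (z - 3)) = 3*(6 + (-3 + z)) = 3*(3 + z) = 9 + 3*z)
H(g, t) = 64/3 (H(g, t) = (⅓)*(-8)² = (⅓)*64 = 64/3)
(W(-20) + H(C(6), h(0)))*(1781 - 334) = (-20 + 64/3)*(1781 - 334) = (4/3)*1447 = 5788/3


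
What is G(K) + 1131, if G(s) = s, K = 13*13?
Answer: 1300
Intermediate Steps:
K = 169
G(K) + 1131 = 169 + 1131 = 1300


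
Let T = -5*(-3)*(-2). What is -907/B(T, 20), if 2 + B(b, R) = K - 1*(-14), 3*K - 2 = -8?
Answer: -907/10 ≈ -90.700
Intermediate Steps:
K = -2 (K = ⅔ + (⅓)*(-8) = ⅔ - 8/3 = -2)
T = -30 (T = 15*(-2) = -30)
B(b, R) = 10 (B(b, R) = -2 + (-2 - 1*(-14)) = -2 + (-2 + 14) = -2 + 12 = 10)
-907/B(T, 20) = -907/10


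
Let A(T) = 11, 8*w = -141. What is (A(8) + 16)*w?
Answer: -3807/8 ≈ -475.88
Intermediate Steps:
w = -141/8 (w = (⅛)*(-141) = -141/8 ≈ -17.625)
(A(8) + 16)*w = (11 + 16)*(-141/8) = 27*(-141/8) = -3807/8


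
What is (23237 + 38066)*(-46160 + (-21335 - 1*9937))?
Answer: -4746813896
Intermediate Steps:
(23237 + 38066)*(-46160 + (-21335 - 1*9937)) = 61303*(-46160 + (-21335 - 9937)) = 61303*(-46160 - 31272) = 61303*(-77432) = -4746813896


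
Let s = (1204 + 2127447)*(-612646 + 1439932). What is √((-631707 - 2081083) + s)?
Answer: 2*√440250114599 ≈ 1.3270e+6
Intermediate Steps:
s = 1761003171186 (s = 2128651*827286 = 1761003171186)
√((-631707 - 2081083) + s) = √((-631707 - 2081083) + 1761003171186) = √(-2712790 + 1761003171186) = √1761000458396 = 2*√440250114599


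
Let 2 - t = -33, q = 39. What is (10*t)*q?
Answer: 13650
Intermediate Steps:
t = 35 (t = 2 - 1*(-33) = 2 + 33 = 35)
(10*t)*q = (10*35)*39 = 350*39 = 13650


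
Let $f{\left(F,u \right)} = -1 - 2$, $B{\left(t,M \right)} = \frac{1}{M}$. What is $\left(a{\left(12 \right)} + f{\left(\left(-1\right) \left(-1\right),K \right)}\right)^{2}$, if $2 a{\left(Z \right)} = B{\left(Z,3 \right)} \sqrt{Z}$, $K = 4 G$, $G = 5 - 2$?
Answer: $\frac{\left(9 - \sqrt{3}\right)^{2}}{9} \approx 5.8692$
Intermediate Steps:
$G = 3$
$K = 12$ ($K = 4 \cdot 3 = 12$)
$f{\left(F,u \right)} = -3$ ($f{\left(F,u \right)} = -1 - 2 = -3$)
$a{\left(Z \right)} = \frac{\sqrt{Z}}{6}$ ($a{\left(Z \right)} = \frac{\frac{1}{3} \sqrt{Z}}{2} = \frac{\sqrt{Z}}{6}$)
$\left(a{\left(12 \right)} + f{\left(\left(-1\right) \left(-1\right),K \right)}\right)^{2} = \left(\frac{\sqrt{12}}{6} - 3\right)^{2} = \left(\frac{2 \sqrt{3}}{6} - 3\right)^{2} = \left(\frac{\sqrt{3}}{3} - 3\right)^{2} = \left(-3 + \frac{\sqrt{3}}{3}\right)^{2}$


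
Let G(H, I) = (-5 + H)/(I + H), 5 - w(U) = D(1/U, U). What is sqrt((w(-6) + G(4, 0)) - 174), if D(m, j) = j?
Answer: I*sqrt(653)/2 ≈ 12.777*I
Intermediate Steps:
w(U) = 5 - U
G(H, I) = (-5 + H)/(H + I)
sqrt((w(-6) + G(4, 0)) - 174) = sqrt(((5 - 1*(-6)) + (-5 + 4)/(4 + 0)) - 174) = sqrt(((5 + 6) - 1/4) - 174) = sqrt((11 + (1/4)*(-1)) - 174) = sqrt((11 - 1/4) - 174) = sqrt(43/4 - 174) = sqrt(-653/4) = I*sqrt(653)/2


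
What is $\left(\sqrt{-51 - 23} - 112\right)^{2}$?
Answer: $\left(112 - i \sqrt{74}\right)^{2} \approx 12470.0 - 1926.9 i$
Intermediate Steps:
$\left(\sqrt{-51 - 23} - 112\right)^{2} = \left(\sqrt{-74} - 112\right)^{2} = \left(i \sqrt{74} - 112\right)^{2} = \left(-112 + i \sqrt{74}\right)^{2}$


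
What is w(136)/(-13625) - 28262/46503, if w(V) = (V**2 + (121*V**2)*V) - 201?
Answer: -14155362136663/633603375 ≈ -22341.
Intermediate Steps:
w(V) = -201 + V**2 + 121*V**3 (w(V) = (V**2 + 121*V**3) - 201 = -201 + V**2 + 121*V**3)
w(136)/(-13625) - 28262/46503 = (-201 + 136**2 + 121*136**3)/(-13625) - 28262/46503 = (-201 + 18496 + 121*2515456)*(-1/13625) - 28262*1/46503 = (-201 + 18496 + 304370176)*(-1/13625) - 28262/46503 = 304388471*(-1/13625) - 28262/46503 = -304388471/13625 - 28262/46503 = -14155362136663/633603375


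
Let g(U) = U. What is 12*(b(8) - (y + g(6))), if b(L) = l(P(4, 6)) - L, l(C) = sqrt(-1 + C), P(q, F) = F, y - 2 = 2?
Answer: -216 + 12*sqrt(5) ≈ -189.17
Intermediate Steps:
y = 4 (y = 2 + 2 = 4)
b(L) = sqrt(5) - L (b(L) = sqrt(-1 + 6) - L = sqrt(5) - L)
12*(b(8) - (y + g(6))) = 12*((sqrt(5) - 1*8) - (4 + 6)) = 12*((sqrt(5) - 8) - 10) = 12*((-8 + sqrt(5)) - 1*10) = 12*((-8 + sqrt(5)) - 10) = 12*(-18 + sqrt(5)) = -216 + 12*sqrt(5)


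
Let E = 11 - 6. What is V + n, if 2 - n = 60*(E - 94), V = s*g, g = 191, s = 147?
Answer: 33419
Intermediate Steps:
E = 5
V = 28077 (V = 147*191 = 28077)
n = 5342 (n = 2 - 60*(5 - 94) = 2 - 60*(-89) = 2 - 1*(-5340) = 2 + 5340 = 5342)
V + n = 28077 + 5342 = 33419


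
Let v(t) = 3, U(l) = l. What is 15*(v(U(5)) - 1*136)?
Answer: -1995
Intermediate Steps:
15*(v(U(5)) - 1*136) = 15*(3 - 1*136) = 15*(3 - 136) = 15*(-133) = -1995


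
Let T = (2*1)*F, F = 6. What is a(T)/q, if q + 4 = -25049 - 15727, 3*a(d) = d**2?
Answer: -12/10195 ≈ -0.0011770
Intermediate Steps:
T = 12 (T = (2*1)*6 = 2*6 = 12)
a(d) = d**2/3
q = -40780 (q = -4 + (-25049 - 15727) = -4 - 40776 = -40780)
a(T)/q = ((1/3)*12**2)/(-40780) = ((1/3)*144)*(-1/40780) = 48*(-1/40780) = -12/10195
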